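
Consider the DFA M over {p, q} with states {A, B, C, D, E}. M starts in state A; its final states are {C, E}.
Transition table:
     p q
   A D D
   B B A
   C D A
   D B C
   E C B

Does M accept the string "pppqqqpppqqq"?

accepted

A --p--> D
D --p--> B
B --p--> B
B --q--> A
A --q--> D
D --q--> C
C --p--> D
D --p--> B
B --p--> B
B --q--> A
A --q--> D
D --q--> C
End in state C, which is an accepting state.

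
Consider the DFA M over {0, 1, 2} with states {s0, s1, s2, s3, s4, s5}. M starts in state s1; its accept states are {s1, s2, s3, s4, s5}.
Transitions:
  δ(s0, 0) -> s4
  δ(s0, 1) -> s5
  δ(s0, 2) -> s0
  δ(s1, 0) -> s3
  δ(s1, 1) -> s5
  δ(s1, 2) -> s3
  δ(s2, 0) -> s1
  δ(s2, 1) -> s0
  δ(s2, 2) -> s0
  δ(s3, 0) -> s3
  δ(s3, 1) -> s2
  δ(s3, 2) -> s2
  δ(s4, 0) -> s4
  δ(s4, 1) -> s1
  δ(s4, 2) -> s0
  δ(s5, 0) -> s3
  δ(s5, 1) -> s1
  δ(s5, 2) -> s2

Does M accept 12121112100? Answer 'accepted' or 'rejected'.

s1 --1--> s5
s5 --2--> s2
s2 --1--> s0
s0 --2--> s0
s0 --1--> s5
s5 --1--> s1
s1 --1--> s5
s5 --2--> s2
s2 --1--> s0
s0 --0--> s4
s4 --0--> s4
End in state s4, which is an accepting state.

accepted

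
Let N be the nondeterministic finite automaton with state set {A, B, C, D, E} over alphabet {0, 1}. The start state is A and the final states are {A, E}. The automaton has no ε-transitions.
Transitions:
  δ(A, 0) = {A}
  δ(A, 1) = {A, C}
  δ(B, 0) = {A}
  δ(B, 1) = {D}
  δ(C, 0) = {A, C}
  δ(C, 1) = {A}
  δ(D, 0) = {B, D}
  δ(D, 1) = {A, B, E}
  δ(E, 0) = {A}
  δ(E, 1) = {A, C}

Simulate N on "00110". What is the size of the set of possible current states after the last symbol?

Start: {A}
read 0: {A}
read 0: {A}
read 1: {A, C}
read 1: {A, C}
read 0: {A, C}
Final reachable set {A, C} has 2 states.

2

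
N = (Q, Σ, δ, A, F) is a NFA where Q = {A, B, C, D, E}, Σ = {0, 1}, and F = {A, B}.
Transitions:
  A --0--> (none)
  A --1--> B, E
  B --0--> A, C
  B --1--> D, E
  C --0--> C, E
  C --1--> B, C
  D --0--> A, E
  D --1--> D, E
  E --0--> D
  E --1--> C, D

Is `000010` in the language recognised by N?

rejected

Start: {A}
read 0: {}
The reachable set is empty and stays empty for the remaining 5 symbols.
Reachable ∩ accepting = {} — empty.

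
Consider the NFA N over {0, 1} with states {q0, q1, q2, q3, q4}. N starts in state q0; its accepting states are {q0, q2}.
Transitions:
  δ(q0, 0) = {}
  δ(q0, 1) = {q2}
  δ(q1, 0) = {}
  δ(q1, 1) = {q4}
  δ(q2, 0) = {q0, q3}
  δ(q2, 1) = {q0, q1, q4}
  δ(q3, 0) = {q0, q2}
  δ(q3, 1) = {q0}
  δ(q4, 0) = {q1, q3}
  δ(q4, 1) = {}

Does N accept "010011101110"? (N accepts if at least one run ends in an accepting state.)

Start: {q0}
read 0: {}
The reachable set is empty and stays empty for the remaining 11 symbols.
Reachable ∩ accepting = {} — empty.

rejected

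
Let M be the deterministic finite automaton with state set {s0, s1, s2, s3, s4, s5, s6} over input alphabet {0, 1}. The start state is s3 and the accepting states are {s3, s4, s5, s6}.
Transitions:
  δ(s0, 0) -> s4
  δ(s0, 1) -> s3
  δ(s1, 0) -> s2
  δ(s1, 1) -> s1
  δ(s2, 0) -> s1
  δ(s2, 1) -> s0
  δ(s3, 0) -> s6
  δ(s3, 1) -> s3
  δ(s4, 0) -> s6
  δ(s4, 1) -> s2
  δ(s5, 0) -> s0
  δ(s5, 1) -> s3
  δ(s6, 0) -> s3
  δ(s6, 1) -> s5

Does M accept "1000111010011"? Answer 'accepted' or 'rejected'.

rejected

s3 --1--> s3
s3 --0--> s6
s6 --0--> s3
s3 --0--> s6
s6 --1--> s5
s5 --1--> s3
s3 --1--> s3
s3 --0--> s6
s6 --1--> s5
s5 --0--> s0
s0 --0--> s4
s4 --1--> s2
s2 --1--> s0
End in state s0, which is not an accepting state.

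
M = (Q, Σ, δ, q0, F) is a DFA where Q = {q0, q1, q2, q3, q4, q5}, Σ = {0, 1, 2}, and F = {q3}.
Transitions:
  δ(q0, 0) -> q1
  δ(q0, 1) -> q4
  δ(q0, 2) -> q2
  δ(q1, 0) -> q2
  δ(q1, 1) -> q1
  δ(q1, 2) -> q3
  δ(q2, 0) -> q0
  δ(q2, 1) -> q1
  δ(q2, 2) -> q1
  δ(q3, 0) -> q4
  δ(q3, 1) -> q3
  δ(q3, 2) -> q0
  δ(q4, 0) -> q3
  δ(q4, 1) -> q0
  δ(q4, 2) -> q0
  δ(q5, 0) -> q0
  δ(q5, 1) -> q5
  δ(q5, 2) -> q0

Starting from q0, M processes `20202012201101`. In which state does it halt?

q0 --2--> q2
q2 --0--> q0
q0 --2--> q2
q2 --0--> q0
q0 --2--> q2
q2 --0--> q0
q0 --1--> q4
q4 --2--> q0
q0 --2--> q2
q2 --0--> q0
q0 --1--> q4
q4 --1--> q0
q0 --0--> q1
q1 --1--> q1

q1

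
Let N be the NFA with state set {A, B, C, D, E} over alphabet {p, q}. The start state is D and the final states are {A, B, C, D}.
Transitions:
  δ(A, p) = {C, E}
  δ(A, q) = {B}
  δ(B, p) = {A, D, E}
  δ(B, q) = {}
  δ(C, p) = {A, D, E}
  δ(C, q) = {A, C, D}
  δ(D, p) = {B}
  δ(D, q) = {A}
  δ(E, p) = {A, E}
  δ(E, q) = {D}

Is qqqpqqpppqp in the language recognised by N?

Start: {D}
read q: {A}
read q: {B}
read q: {}
The reachable set is empty and stays empty for the remaining 8 symbols.
Reachable ∩ accepting = {} — empty.

rejected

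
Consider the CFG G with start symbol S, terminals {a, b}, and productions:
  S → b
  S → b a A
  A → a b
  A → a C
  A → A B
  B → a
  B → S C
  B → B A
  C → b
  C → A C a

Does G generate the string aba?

no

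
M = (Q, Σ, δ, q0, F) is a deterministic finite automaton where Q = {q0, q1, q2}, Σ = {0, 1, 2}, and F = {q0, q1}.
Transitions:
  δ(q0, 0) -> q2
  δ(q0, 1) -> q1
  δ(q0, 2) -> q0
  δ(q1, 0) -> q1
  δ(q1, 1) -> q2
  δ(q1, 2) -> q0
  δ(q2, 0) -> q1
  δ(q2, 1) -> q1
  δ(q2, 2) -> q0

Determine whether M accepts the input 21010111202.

accepted

q0 --2--> q0
q0 --1--> q1
q1 --0--> q1
q1 --1--> q2
q2 --0--> q1
q1 --1--> q2
q2 --1--> q1
q1 --1--> q2
q2 --2--> q0
q0 --0--> q2
q2 --2--> q0
End in state q0, which is an accepting state.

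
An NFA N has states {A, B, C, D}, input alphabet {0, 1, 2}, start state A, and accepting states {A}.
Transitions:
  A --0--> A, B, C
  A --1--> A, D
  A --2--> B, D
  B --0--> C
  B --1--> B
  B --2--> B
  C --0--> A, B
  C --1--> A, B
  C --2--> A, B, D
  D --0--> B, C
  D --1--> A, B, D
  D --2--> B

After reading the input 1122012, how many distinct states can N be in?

2

Start: {A}
read 1: {A, D}
read 1: {A, B, D}
read 2: {B, D}
read 2: {B}
read 0: {C}
read 1: {A, B}
read 2: {B, D}
Final reachable set {B, D} has 2 states.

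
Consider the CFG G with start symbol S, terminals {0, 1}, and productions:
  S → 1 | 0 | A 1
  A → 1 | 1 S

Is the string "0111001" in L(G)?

no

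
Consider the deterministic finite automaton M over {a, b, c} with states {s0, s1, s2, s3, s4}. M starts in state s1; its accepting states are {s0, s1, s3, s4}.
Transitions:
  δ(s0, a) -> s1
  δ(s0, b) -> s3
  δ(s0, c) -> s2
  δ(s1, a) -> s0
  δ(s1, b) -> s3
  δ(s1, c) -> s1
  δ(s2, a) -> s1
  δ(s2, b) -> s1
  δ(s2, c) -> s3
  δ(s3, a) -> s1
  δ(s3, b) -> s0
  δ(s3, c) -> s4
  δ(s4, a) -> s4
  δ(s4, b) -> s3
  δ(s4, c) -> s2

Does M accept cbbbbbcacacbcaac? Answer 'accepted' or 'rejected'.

rejected

s1 --c--> s1
s1 --b--> s3
s3 --b--> s0
s0 --b--> s3
s3 --b--> s0
s0 --b--> s3
s3 --c--> s4
s4 --a--> s4
s4 --c--> s2
s2 --a--> s1
s1 --c--> s1
s1 --b--> s3
s3 --c--> s4
s4 --a--> s4
s4 --a--> s4
s4 --c--> s2
End in state s2, which is not an accepting state.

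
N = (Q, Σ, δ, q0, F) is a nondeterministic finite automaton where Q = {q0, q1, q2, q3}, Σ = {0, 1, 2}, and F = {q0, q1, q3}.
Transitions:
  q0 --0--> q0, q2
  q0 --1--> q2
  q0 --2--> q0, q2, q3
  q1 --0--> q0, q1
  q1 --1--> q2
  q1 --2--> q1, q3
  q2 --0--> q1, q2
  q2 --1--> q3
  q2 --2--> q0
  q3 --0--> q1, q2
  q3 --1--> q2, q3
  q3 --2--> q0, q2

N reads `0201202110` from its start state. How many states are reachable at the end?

Start: {q0}
read 0: {q0, q2}
read 2: {q0, q2, q3}
read 0: {q0, q1, q2}
read 1: {q2, q3}
read 2: {q0, q2}
read 0: {q0, q1, q2}
read 2: {q0, q1, q2, q3}
read 1: {q2, q3}
read 1: {q2, q3}
read 0: {q1, q2}
Final reachable set {q1, q2} has 2 states.

2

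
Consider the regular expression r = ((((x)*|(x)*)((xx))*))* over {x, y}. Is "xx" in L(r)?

Split into 2 pieces x · x; each matches (((x)*|(x)*)((xx))*).

yes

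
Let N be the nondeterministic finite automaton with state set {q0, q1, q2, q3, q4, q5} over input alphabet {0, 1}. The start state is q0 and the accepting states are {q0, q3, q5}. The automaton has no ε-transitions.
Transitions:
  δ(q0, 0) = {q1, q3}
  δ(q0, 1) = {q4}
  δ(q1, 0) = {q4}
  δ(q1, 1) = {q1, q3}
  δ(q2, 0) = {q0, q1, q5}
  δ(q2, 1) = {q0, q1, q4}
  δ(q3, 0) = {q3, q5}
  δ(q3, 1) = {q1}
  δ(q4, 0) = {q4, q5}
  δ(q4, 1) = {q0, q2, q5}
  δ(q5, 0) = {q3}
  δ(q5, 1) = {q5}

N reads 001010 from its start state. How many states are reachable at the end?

5

Start: {q0}
read 0: {q1, q3}
read 0: {q3, q4, q5}
read 1: {q0, q1, q2, q5}
read 0: {q0, q1, q3, q4, q5}
read 1: {q0, q1, q2, q3, q4, q5}
read 0: {q0, q1, q3, q4, q5}
Final reachable set {q0, q1, q3, q4, q5} has 5 states.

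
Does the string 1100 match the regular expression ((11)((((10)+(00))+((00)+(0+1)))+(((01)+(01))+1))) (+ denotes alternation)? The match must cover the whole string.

yes

Split as 11·00: (11) matches 11 and ((((10)+(00))+((00)+(0+1)))+(((01)+(01))+1)) matches 00.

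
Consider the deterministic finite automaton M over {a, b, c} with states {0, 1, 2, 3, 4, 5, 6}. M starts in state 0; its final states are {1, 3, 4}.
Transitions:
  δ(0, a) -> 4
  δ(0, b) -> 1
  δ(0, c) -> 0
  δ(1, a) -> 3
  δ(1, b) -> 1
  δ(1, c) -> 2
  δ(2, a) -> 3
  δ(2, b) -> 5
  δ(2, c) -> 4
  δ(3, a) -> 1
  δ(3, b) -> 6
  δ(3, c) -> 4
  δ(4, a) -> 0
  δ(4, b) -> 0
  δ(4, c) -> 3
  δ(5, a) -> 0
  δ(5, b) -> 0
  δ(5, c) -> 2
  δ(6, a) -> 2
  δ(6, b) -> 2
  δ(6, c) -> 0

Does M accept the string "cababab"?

0 --c--> 0
0 --a--> 4
4 --b--> 0
0 --a--> 4
4 --b--> 0
0 --a--> 4
4 --b--> 0
End in state 0, which is not an accepting state.

rejected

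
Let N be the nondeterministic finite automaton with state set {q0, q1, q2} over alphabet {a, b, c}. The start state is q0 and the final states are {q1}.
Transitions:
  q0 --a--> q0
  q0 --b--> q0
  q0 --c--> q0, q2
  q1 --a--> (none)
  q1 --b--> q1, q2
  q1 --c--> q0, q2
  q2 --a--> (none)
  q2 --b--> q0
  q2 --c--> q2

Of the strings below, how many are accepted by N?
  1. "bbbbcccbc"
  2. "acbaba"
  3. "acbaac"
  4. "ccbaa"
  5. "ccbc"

0

"bbbbcccbc": rejected
"acbaba": rejected
"acbaac": rejected
"ccbaa": rejected
"ccbc": rejected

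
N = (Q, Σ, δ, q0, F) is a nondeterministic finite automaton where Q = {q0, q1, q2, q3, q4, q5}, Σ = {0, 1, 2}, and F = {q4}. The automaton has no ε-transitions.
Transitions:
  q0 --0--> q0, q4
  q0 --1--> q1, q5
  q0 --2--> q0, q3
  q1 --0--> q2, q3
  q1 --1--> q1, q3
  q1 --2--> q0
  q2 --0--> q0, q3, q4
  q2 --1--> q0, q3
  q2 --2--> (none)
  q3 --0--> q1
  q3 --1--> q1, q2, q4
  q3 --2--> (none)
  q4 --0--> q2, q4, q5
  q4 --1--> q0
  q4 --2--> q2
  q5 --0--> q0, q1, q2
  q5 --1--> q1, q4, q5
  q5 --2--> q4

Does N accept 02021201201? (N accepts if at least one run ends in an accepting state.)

Start: {q0}
read 0: {q0, q4}
read 2: {q0, q2, q3}
read 0: {q0, q1, q3, q4}
read 2: {q0, q2, q3}
read 1: {q0, q1, q2, q3, q4, q5}
read 2: {q0, q2, q3, q4}
read 0: {q0, q1, q2, q3, q4, q5}
read 1: {q0, q1, q2, q3, q4, q5}
read 2: {q0, q2, q3, q4}
read 0: {q0, q1, q2, q3, q4, q5}
read 1: {q0, q1, q2, q3, q4, q5}
Reachable ∩ accepting = {q4} — nonempty.

accepted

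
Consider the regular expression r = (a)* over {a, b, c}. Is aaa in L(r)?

yes

Split into 3 pieces a · a · a; each matches a.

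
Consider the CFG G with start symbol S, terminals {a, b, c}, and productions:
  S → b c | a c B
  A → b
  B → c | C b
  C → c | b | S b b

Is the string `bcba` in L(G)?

no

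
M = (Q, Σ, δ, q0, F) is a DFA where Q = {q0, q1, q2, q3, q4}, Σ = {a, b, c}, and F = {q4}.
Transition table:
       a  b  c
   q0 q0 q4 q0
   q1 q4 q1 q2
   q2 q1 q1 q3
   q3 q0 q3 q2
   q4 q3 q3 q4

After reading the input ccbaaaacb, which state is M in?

q0 --c--> q0
q0 --c--> q0
q0 --b--> q4
q4 --a--> q3
q3 --a--> q0
q0 --a--> q0
q0 --a--> q0
q0 --c--> q0
q0 --b--> q4

q4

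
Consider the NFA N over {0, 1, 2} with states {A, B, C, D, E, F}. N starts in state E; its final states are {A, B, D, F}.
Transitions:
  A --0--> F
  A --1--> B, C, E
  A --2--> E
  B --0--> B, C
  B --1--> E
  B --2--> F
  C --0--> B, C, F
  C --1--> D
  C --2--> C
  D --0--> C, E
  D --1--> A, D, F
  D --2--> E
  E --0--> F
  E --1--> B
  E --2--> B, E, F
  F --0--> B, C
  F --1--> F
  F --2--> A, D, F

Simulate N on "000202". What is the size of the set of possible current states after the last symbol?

6

Start: {E}
read 0: {F}
read 0: {B, C}
read 0: {B, C, F}
read 2: {A, C, D, F}
read 0: {B, C, E, F}
read 2: {A, B, C, D, E, F}
Final reachable set {A, B, C, D, E, F} has 6 states.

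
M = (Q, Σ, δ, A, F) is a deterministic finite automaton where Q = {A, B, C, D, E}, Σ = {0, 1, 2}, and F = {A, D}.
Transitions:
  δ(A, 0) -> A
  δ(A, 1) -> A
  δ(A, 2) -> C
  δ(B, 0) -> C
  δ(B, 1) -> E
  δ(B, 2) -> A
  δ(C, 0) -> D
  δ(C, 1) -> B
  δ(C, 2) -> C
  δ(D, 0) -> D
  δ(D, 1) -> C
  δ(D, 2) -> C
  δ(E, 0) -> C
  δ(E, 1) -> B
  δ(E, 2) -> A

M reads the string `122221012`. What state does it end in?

A --1--> A
A --2--> C
C --2--> C
C --2--> C
C --2--> C
C --1--> B
B --0--> C
C --1--> B
B --2--> A

A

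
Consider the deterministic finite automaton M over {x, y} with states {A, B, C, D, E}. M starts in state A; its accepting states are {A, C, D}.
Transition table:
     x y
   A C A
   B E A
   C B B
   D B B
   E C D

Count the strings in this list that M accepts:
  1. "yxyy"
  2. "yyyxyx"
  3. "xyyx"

2

"yxyy": accepted
"yyyxyx": rejected
"xyyx": accepted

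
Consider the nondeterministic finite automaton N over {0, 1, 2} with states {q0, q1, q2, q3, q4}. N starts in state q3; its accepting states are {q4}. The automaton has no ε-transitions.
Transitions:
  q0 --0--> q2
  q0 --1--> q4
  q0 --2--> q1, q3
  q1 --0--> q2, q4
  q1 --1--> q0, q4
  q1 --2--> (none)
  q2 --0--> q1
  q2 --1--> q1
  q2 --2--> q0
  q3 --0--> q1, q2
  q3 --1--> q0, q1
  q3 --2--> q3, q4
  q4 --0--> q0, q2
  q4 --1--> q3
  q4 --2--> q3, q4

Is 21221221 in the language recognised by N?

Start: {q3}
read 2: {q3, q4}
read 1: {q0, q1, q3}
read 2: {q1, q3, q4}
read 2: {q3, q4}
read 1: {q0, q1, q3}
read 2: {q1, q3, q4}
read 2: {q3, q4}
read 1: {q0, q1, q3}
Reachable ∩ accepting = {} — empty.

rejected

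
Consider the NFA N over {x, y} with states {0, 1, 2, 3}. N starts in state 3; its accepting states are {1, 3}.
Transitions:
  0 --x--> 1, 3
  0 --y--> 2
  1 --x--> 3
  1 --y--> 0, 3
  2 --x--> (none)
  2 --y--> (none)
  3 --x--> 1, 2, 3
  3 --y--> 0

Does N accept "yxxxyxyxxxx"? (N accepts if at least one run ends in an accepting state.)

accepted

Start: {3}
read y: {0}
read x: {1, 3}
read x: {1, 2, 3}
read x: {1, 2, 3}
read y: {0, 3}
read x: {1, 2, 3}
read y: {0, 3}
read x: {1, 2, 3}
read x: {1, 2, 3}
read x: {1, 2, 3}
read x: {1, 2, 3}
Reachable ∩ accepting = {1, 3} — nonempty.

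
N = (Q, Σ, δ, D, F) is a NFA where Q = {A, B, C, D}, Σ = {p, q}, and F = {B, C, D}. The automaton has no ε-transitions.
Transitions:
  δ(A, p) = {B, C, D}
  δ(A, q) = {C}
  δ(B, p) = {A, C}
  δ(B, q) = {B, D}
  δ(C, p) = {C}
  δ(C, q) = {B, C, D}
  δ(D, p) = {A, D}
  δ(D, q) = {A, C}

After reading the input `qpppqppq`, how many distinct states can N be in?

4

Start: {D}
read q: {A, C}
read p: {B, C, D}
read p: {A, C, D}
read p: {A, B, C, D}
read q: {A, B, C, D}
read p: {A, B, C, D}
read p: {A, B, C, D}
read q: {A, B, C, D}
Final reachable set {A, B, C, D} has 4 states.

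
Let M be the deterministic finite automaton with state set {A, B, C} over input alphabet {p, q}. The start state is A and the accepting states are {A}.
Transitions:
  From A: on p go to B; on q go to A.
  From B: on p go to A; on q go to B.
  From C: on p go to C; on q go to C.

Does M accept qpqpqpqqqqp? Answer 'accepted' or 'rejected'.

A --q--> A
A --p--> B
B --q--> B
B --p--> A
A --q--> A
A --p--> B
B --q--> B
B --q--> B
B --q--> B
B --q--> B
B --p--> A
End in state A, which is an accepting state.

accepted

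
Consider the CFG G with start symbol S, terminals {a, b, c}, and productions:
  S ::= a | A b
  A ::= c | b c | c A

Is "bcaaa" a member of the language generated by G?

no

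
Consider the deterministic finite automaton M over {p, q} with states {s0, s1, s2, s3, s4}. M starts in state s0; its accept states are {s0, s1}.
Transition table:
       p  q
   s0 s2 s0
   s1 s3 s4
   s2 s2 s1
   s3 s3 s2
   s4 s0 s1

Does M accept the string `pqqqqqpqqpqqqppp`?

s0 --p--> s2
s2 --q--> s1
s1 --q--> s4
s4 --q--> s1
s1 --q--> s4
s4 --q--> s1
s1 --p--> s3
s3 --q--> s2
s2 --q--> s1
s1 --p--> s3
s3 --q--> s2
s2 --q--> s1
s1 --q--> s4
s4 --p--> s0
s0 --p--> s2
s2 --p--> s2
End in state s2, which is not an accepting state.

rejected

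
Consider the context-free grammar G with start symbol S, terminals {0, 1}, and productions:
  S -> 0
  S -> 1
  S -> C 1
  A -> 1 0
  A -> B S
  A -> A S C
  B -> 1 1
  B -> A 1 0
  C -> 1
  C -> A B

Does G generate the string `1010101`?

yes

S ⇒ C1 ⇒ AB1 ⇒ 10B1 ⇒ 10A101 ⇒ 1010101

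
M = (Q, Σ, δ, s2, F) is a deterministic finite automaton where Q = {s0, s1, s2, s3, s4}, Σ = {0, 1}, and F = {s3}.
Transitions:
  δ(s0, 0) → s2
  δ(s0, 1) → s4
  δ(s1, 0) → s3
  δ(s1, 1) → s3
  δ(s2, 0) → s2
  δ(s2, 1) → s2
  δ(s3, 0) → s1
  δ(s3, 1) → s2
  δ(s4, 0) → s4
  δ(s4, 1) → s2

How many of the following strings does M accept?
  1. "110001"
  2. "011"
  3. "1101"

"110001": rejected
"011": rejected
"1101": rejected

0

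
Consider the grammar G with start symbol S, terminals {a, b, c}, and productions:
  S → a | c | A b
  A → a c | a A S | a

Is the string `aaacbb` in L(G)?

yes

S ⇒ Ab ⇒ aASb ⇒ aaSb ⇒ aaAbb ⇒ aaacbb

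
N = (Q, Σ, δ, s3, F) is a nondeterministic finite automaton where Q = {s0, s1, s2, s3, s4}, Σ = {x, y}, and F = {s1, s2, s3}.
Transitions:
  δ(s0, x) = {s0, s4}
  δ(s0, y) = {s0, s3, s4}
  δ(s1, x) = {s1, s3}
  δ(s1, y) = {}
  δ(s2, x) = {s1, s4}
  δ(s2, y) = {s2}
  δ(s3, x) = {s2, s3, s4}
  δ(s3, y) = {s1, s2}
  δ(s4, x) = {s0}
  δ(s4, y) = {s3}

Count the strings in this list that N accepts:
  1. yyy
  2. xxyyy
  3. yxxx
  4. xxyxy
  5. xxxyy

5

yyy: accepted
xxyyy: accepted
yxxx: accepted
xxyxy: accepted
xxxyy: accepted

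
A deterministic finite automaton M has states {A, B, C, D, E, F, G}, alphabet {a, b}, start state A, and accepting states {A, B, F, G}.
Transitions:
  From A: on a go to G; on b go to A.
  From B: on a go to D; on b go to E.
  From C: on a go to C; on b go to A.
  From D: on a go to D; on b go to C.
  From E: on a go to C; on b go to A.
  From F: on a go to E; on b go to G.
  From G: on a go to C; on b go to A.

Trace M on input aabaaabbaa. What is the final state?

A --a--> G
G --a--> C
C --b--> A
A --a--> G
G --a--> C
C --a--> C
C --b--> A
A --b--> A
A --a--> G
G --a--> C

C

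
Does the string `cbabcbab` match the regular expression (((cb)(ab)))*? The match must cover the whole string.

Split into 2 pieces cbab · cbab; each matches ((cb)(ab)).

yes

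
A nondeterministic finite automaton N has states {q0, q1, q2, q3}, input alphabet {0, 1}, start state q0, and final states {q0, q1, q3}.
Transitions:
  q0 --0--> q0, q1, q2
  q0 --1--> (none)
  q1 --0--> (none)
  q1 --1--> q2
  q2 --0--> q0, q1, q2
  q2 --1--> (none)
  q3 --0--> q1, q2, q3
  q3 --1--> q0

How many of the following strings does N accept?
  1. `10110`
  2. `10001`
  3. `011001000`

`10110`: rejected
`10001`: rejected
`011001000`: rejected

0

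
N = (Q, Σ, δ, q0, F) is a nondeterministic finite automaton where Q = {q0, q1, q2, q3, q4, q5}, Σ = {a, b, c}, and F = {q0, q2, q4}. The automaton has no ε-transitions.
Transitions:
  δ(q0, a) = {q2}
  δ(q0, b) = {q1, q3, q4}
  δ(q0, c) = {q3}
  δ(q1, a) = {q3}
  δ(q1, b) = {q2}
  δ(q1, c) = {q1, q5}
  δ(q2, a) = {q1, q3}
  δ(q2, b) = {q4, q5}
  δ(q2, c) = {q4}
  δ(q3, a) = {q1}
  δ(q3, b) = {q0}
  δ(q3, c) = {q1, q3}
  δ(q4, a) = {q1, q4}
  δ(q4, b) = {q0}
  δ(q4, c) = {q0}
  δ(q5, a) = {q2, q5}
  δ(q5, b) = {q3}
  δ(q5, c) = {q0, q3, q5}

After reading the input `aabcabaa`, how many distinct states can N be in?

2

Start: {q0}
read a: {q2}
read a: {q1, q3}
read b: {q0, q2}
read c: {q3, q4}
read a: {q1, q4}
read b: {q0, q2}
read a: {q1, q2, q3}
read a: {q1, q3}
Final reachable set {q1, q3} has 2 states.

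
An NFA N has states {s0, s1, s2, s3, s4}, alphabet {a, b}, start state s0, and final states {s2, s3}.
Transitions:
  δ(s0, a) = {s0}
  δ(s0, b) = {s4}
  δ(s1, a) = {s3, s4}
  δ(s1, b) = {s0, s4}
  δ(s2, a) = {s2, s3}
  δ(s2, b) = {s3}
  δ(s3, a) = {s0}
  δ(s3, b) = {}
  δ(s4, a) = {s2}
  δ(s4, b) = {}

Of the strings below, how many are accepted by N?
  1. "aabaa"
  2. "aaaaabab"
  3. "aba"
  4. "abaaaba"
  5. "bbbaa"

"aabaa": accepted
"aaaaabab": accepted
"aba": accepted
"abaaaba": accepted
"bbbaa": rejected

4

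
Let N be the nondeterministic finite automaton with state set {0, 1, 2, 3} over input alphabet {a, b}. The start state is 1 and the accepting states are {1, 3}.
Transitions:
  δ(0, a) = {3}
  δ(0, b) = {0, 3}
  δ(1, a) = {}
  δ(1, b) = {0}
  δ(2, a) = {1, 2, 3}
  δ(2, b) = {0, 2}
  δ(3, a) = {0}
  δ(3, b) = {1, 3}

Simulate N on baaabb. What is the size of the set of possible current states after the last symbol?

3

Start: {1}
read b: {0}
read a: {3}
read a: {0}
read a: {3}
read b: {1, 3}
read b: {0, 1, 3}
Final reachable set {0, 1, 3} has 3 states.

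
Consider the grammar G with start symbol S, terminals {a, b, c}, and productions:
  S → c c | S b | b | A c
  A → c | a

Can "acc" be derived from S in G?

no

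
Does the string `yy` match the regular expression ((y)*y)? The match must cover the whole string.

Split as y·y: (y)* matches y and y matches y.

yes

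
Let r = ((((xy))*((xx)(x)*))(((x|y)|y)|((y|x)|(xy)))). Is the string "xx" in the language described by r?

no

No split of xx into u·v has (((xy))*((xx)(x)*)) matching u and (((x|y)|y)|((y|x)|(xy))) matching v.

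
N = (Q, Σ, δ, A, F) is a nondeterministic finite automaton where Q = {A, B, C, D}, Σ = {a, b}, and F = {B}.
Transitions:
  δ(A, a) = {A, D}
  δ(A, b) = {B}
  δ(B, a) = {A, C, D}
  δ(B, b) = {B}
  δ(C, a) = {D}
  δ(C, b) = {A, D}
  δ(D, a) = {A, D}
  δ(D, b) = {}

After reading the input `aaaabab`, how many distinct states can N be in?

3

Start: {A}
read a: {A, D}
read a: {A, D}
read a: {A, D}
read a: {A, D}
read b: {B}
read a: {A, C, D}
read b: {A, B, D}
Final reachable set {A, B, D} has 3 states.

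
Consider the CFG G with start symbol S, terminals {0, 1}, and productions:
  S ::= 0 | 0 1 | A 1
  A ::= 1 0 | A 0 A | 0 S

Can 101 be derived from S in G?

S ⇒ A1 ⇒ 101

yes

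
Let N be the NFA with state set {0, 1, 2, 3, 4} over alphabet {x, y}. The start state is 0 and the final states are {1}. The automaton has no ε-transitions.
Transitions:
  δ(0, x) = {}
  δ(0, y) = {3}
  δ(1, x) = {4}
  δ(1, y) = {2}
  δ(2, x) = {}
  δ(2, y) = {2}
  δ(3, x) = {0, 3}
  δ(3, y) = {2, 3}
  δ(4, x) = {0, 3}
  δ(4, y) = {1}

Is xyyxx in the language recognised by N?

rejected

Start: {0}
read x: {}
The reachable set is empty and stays empty for the remaining 4 symbols.
Reachable ∩ accepting = {} — empty.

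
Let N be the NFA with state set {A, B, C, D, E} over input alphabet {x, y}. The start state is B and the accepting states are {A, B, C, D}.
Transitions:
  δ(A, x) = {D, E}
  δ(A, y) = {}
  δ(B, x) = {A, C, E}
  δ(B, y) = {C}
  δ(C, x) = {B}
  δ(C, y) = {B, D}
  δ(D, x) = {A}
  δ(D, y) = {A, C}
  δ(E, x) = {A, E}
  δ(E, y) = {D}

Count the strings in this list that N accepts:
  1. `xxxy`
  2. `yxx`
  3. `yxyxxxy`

3

`xxxy`: accepted
`yxx`: accepted
`yxyxxxy`: accepted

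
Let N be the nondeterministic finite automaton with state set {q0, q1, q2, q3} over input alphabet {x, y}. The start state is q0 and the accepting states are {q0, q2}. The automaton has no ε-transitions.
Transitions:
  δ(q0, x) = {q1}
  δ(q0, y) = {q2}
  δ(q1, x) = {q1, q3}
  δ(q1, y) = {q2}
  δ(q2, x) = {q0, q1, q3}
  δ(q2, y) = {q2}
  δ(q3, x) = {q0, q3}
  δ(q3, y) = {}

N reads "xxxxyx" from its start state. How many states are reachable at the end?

3

Start: {q0}
read x: {q1}
read x: {q1, q3}
read x: {q0, q1, q3}
read x: {q0, q1, q3}
read y: {q2}
read x: {q0, q1, q3}
Final reachable set {q0, q1, q3} has 3 states.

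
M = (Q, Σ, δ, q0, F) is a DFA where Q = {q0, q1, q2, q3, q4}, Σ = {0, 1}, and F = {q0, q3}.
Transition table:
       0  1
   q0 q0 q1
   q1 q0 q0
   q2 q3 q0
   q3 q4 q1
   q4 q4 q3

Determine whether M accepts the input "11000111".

rejected

q0 --1--> q1
q1 --1--> q0
q0 --0--> q0
q0 --0--> q0
q0 --0--> q0
q0 --1--> q1
q1 --1--> q0
q0 --1--> q1
End in state q1, which is not an accepting state.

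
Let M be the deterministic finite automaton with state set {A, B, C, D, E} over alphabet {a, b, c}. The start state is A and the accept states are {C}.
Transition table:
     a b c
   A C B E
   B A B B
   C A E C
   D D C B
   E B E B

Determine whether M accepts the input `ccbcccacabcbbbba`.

rejected

A --c--> E
E --c--> B
B --b--> B
B --c--> B
B --c--> B
B --c--> B
B --a--> A
A --c--> E
E --a--> B
B --b--> B
B --c--> B
B --b--> B
B --b--> B
B --b--> B
B --b--> B
B --a--> A
End in state A, which is not an accepting state.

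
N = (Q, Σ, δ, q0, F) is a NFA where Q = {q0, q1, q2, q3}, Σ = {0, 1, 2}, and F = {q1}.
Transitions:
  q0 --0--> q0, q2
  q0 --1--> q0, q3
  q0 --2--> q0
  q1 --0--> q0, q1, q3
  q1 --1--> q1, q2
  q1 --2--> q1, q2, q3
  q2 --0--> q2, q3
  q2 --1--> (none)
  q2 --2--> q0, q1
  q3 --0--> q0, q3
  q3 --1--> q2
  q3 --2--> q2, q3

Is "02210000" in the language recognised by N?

Start: {q0}
read 0: {q0, q2}
read 2: {q0, q1}
read 2: {q0, q1, q2, q3}
read 1: {q0, q1, q2, q3}
read 0: {q0, q1, q2, q3}
read 0: {q0, q1, q2, q3}
read 0: {q0, q1, q2, q3}
read 0: {q0, q1, q2, q3}
Reachable ∩ accepting = {q1} — nonempty.

accepted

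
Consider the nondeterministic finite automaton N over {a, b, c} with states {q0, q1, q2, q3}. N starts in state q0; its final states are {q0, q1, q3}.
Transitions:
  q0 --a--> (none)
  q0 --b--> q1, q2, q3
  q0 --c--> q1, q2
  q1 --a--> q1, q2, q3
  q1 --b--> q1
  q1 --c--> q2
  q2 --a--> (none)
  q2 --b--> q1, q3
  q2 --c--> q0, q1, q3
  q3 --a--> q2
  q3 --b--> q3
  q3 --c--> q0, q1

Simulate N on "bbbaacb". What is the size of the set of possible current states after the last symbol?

3

Start: {q0}
read b: {q1, q2, q3}
read b: {q1, q3}
read b: {q1, q3}
read a: {q1, q2, q3}
read a: {q1, q2, q3}
read c: {q0, q1, q2, q3}
read b: {q1, q2, q3}
Final reachable set {q1, q2, q3} has 3 states.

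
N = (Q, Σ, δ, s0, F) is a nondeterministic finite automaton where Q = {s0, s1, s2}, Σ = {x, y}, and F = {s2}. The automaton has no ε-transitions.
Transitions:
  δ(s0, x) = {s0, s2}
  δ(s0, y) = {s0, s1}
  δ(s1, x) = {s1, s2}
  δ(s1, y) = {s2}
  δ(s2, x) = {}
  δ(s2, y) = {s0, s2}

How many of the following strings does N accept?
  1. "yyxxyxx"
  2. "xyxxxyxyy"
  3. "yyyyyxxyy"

3

"yyxxyxx": accepted
"xyxxxyxyy": accepted
"yyyyyxxyy": accepted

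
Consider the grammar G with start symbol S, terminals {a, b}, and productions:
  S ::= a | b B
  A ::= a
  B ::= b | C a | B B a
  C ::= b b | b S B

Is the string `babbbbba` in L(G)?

no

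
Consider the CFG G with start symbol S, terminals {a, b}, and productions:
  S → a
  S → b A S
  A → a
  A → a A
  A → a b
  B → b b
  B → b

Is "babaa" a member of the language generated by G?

S ⇒ bAS ⇒ baS ⇒ babAS ⇒ babaS ⇒ babaa

yes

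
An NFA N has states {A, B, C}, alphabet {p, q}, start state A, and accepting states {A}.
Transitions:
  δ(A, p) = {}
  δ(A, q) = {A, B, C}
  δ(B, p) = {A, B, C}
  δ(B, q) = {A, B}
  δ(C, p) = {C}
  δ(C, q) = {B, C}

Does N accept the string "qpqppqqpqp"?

accepted

Start: {A}
read q: {A, B, C}
read p: {A, B, C}
read q: {A, B, C}
read p: {A, B, C}
read p: {A, B, C}
read q: {A, B, C}
read q: {A, B, C}
read p: {A, B, C}
read q: {A, B, C}
read p: {A, B, C}
Reachable ∩ accepting = {A} — nonempty.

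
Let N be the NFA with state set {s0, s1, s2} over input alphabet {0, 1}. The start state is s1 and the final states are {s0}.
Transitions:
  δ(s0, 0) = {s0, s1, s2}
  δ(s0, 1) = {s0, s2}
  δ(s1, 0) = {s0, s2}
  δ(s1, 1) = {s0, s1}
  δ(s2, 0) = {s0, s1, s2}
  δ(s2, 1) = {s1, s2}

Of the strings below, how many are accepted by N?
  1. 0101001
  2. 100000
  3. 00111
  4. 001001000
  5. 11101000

0101001: accepted
100000: accepted
00111: accepted
001001000: accepted
11101000: accepted

5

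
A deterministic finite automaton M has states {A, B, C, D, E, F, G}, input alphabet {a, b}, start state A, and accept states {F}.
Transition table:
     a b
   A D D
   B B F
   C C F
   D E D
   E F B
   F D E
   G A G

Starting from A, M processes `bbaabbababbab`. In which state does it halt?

A --b--> D
D --b--> D
D --a--> E
E --a--> F
F --b--> E
E --b--> B
B --a--> B
B --b--> F
F --a--> D
D --b--> D
D --b--> D
D --a--> E
E --b--> B

B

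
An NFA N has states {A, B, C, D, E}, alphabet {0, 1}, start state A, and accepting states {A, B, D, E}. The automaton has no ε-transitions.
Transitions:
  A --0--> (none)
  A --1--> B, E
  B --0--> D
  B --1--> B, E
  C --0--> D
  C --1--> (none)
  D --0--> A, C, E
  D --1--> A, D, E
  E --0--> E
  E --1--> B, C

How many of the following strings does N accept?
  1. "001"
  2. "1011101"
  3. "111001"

2

"001": rejected
"1011101": accepted
"111001": accepted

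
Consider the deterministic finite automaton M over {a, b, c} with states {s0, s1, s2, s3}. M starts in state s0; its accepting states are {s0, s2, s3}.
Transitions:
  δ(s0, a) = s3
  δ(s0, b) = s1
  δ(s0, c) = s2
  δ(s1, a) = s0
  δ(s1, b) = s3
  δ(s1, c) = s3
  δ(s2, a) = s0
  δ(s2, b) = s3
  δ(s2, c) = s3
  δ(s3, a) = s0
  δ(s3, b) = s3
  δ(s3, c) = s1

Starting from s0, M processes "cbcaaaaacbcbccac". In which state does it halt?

s2

s0 --c--> s2
s2 --b--> s3
s3 --c--> s1
s1 --a--> s0
s0 --a--> s3
s3 --a--> s0
s0 --a--> s3
s3 --a--> s0
s0 --c--> s2
s2 --b--> s3
s3 --c--> s1
s1 --b--> s3
s3 --c--> s1
s1 --c--> s3
s3 --a--> s0
s0 --c--> s2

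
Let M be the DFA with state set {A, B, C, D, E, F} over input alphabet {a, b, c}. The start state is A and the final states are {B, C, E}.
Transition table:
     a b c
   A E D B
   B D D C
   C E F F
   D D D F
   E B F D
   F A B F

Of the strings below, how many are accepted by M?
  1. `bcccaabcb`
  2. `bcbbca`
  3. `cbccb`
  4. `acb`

`bcccaabcb`: accepted
`bcbbca`: rejected
`cbccb`: accepted
`acb`: rejected

2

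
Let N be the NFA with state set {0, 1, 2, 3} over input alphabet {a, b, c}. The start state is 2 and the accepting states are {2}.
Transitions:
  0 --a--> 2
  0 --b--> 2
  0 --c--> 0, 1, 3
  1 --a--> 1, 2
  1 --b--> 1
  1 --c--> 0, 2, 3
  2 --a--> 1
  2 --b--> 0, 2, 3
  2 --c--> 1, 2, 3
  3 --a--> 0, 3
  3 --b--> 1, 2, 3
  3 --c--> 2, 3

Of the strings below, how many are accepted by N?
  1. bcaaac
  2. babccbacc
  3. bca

bcaaac: accepted
babccbacc: accepted
bca: accepted

3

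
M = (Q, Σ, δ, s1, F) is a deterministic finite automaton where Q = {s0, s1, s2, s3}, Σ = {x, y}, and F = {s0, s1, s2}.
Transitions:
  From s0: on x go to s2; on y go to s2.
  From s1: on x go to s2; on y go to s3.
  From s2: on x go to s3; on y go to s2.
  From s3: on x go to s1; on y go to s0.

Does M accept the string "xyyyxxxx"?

rejected

s1 --x--> s2
s2 --y--> s2
s2 --y--> s2
s2 --y--> s2
s2 --x--> s3
s3 --x--> s1
s1 --x--> s2
s2 --x--> s3
End in state s3, which is not an accepting state.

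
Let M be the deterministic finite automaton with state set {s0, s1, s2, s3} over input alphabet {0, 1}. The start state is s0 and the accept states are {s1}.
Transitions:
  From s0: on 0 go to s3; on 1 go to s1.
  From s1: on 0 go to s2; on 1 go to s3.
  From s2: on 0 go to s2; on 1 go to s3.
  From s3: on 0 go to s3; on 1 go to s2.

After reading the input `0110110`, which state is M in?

s3

s0 --0--> s3
s3 --1--> s2
s2 --1--> s3
s3 --0--> s3
s3 --1--> s2
s2 --1--> s3
s3 --0--> s3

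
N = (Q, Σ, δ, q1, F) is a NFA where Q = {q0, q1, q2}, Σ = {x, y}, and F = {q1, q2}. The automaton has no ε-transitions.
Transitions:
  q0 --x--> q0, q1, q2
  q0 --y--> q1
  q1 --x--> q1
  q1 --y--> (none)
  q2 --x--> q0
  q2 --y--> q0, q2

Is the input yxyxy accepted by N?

Start: {q1}
read y: {}
The reachable set is empty and stays empty for the remaining 4 symbols.
Reachable ∩ accepting = {} — empty.

rejected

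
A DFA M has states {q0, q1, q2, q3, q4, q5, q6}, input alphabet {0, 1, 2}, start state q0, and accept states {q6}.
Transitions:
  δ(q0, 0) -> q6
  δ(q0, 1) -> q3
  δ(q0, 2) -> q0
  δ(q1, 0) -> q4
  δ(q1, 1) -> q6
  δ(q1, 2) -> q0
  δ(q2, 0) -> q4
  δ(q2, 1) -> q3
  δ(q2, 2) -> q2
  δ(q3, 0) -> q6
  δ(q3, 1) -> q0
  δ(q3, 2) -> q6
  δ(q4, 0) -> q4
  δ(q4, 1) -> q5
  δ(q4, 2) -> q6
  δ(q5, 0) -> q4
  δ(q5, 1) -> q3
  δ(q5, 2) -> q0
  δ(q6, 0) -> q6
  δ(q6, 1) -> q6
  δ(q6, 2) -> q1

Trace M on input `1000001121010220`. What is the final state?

q0 --1--> q3
q3 --0--> q6
q6 --0--> q6
q6 --0--> q6
q6 --0--> q6
q6 --0--> q6
q6 --1--> q6
q6 --1--> q6
q6 --2--> q1
q1 --1--> q6
q6 --0--> q6
q6 --1--> q6
q6 --0--> q6
q6 --2--> q1
q1 --2--> q0
q0 --0--> q6

q6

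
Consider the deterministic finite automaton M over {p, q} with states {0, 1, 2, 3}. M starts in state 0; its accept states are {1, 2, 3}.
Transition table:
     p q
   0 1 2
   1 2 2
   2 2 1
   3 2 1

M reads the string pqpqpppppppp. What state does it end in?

0 --p--> 1
1 --q--> 2
2 --p--> 2
2 --q--> 1
1 --p--> 2
2 --p--> 2
2 --p--> 2
2 --p--> 2
2 --p--> 2
2 --p--> 2
2 --p--> 2
2 --p--> 2

2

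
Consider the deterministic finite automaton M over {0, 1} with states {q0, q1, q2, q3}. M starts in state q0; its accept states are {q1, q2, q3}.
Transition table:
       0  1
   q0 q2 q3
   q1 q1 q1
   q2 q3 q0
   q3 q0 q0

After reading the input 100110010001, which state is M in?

q0 --1--> q3
q3 --0--> q0
q0 --0--> q2
q2 --1--> q0
q0 --1--> q3
q3 --0--> q0
q0 --0--> q2
q2 --1--> q0
q0 --0--> q2
q2 --0--> q3
q3 --0--> q0
q0 --1--> q3

q3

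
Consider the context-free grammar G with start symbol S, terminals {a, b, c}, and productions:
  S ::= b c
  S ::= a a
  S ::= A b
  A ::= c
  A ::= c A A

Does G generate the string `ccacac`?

no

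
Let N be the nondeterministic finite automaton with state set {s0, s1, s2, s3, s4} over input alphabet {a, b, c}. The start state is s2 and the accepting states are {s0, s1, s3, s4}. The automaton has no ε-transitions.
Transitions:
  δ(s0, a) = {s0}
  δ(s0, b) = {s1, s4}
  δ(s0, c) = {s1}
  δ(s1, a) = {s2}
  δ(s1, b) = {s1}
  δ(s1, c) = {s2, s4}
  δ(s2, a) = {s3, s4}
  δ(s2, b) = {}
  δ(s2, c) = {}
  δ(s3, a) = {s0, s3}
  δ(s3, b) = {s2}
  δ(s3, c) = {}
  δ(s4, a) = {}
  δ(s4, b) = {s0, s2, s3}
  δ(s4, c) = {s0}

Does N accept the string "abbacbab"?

Start: {s2}
read a: {s3, s4}
read b: {s0, s2, s3}
read b: {s1, s2, s4}
read a: {s2, s3, s4}
read c: {s0}
read b: {s1, s4}
read a: {s2}
read b: {}
Reachable ∩ accepting = {} — empty.

rejected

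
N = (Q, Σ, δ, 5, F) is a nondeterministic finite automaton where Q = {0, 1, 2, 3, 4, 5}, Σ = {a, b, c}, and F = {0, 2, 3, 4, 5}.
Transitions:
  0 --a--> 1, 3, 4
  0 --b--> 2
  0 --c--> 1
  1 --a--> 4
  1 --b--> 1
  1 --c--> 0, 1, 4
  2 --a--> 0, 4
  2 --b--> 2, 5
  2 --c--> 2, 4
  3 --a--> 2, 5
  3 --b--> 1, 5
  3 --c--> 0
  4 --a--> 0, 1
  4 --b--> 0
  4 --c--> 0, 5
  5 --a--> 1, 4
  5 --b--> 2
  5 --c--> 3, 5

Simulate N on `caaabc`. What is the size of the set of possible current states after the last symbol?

6

Start: {5}
read c: {3, 5}
read a: {1, 2, 4, 5}
read a: {0, 1, 4}
read a: {0, 1, 3, 4}
read b: {0, 1, 2, 5}
read c: {0, 1, 2, 3, 4, 5}
Final reachable set {0, 1, 2, 3, 4, 5} has 6 states.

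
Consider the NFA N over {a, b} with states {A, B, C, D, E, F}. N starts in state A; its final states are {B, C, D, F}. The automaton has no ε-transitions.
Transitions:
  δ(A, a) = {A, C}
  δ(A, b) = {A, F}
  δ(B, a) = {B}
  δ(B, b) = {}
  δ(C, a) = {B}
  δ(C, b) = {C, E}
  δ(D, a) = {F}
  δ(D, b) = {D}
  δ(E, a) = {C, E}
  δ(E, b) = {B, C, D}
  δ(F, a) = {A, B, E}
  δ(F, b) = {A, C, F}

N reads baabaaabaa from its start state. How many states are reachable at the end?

Start: {A}
read b: {A, F}
read a: {A, B, C, E}
read a: {A, B, C, E}
read b: {A, B, C, D, E, F}
read a: {A, B, C, E, F}
read a: {A, B, C, E}
read a: {A, B, C, E}
read b: {A, B, C, D, E, F}
read a: {A, B, C, E, F}
read a: {A, B, C, E}
Final reachable set {A, B, C, E} has 4 states.

4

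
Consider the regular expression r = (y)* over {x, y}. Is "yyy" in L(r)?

Split into 3 pieces y · y · y; each matches y.

yes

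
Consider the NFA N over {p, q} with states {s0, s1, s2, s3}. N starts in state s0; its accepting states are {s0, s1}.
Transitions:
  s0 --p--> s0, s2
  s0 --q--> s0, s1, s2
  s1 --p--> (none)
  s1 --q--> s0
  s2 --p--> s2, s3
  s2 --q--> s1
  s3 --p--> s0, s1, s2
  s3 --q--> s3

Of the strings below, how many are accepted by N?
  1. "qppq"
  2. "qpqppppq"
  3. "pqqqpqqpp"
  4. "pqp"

4

"qppq": accepted
"qpqppppq": accepted
"pqqqpqqpp": accepted
"pqp": accepted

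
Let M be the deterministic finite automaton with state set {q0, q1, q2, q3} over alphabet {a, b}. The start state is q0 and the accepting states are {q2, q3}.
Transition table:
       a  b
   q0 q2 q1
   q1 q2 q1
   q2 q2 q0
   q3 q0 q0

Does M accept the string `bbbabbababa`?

q0 --b--> q1
q1 --b--> q1
q1 --b--> q1
q1 --a--> q2
q2 --b--> q0
q0 --b--> q1
q1 --a--> q2
q2 --b--> q0
q0 --a--> q2
q2 --b--> q0
q0 --a--> q2
End in state q2, which is an accepting state.

accepted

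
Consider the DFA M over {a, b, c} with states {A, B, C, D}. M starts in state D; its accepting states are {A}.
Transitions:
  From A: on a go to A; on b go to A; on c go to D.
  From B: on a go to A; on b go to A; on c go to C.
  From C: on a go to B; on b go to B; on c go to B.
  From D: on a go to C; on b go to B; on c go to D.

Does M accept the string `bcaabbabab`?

D --b--> B
B --c--> C
C --a--> B
B --a--> A
A --b--> A
A --b--> A
A --a--> A
A --b--> A
A --a--> A
A --b--> A
End in state A, which is an accepting state.

accepted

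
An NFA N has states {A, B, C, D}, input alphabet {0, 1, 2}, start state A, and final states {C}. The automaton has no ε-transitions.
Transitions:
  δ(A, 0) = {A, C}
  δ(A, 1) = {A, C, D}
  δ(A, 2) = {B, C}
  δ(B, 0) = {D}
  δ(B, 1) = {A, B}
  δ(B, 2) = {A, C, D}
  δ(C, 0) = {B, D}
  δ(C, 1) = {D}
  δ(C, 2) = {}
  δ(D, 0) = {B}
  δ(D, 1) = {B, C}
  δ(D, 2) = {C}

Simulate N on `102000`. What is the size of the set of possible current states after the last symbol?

Start: {A}
read 1: {A, C, D}
read 0: {A, B, C, D}
read 2: {A, B, C, D}
read 0: {A, B, C, D}
read 0: {A, B, C, D}
read 0: {A, B, C, D}
Final reachable set {A, B, C, D} has 4 states.

4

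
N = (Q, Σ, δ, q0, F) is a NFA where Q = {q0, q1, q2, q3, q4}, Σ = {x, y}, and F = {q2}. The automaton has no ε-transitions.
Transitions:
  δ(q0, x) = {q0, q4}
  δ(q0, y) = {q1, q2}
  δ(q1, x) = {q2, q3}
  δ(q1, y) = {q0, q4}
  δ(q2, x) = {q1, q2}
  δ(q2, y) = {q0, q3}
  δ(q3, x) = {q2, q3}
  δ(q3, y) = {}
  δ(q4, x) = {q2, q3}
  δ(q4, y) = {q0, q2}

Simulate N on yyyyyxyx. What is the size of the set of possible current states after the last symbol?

Start: {q0}
read y: {q1, q2}
read y: {q0, q3, q4}
read y: {q0, q1, q2}
read y: {q0, q1, q2, q3, q4}
read y: {q0, q1, q2, q3, q4}
read x: {q0, q1, q2, q3, q4}
read y: {q0, q1, q2, q3, q4}
read x: {q0, q1, q2, q3, q4}
Final reachable set {q0, q1, q2, q3, q4} has 5 states.

5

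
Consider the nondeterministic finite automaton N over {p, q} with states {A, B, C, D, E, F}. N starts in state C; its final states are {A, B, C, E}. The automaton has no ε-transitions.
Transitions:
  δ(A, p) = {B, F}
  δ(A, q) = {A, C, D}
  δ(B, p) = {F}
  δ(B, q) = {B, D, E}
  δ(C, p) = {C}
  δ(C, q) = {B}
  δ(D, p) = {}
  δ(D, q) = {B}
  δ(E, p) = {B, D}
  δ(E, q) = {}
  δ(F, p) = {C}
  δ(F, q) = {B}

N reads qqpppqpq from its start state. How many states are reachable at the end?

1

Start: {C}
read q: {B}
read q: {B, D, E}
read p: {B, D, F}
read p: {C, F}
read p: {C}
read q: {B}
read p: {F}
read q: {B}
Final reachable set {B} has 1 state.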